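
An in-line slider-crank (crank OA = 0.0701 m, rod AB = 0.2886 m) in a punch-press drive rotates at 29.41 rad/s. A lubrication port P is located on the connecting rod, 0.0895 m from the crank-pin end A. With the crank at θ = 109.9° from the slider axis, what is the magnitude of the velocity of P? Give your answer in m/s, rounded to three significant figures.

ω = 29.41 rad/s.  Crank-pin speed |V_A| = rω = 2.0616 m/s, perpendicular to OA.
Rod angle: sinφ = −(r/L) sinθ ⇒ φ = -13.202°; ω_rod = −rω cosθ/√(L²−r²sin²θ) = +2.4975 rad/s.
V_P = V_A + ω_rod × AP, with AP = 0.0895 m along the rod.
Components: V_Px = −rω sinθ − a·ω_rod·sinφ = -1.8875 m/s;  V_Py = rω cosθ + a·ω_rod·cosφ = -0.48412 m/s.
|V_P| = √(V_Px² + V_Py²) = 1.9486 m/s.

1.95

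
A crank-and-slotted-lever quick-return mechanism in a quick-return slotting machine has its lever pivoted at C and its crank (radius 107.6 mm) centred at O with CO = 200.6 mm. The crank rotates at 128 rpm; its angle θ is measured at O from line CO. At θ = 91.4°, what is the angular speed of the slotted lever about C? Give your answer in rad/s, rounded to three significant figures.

2.92

ω = 13.4 rad/s (from 128 rpm).
Crank pin A relative to C: A = (d + r cosθ, r sinθ); lever angle φ = atan2(r sinθ, d + r cosθ).
Differentiating tanφ: φ̇ = rω(d cosθ + r)/(d² + r² + 2dr cosθ).
d² + r² + 2dr cosθ = |CA|² = 0.0507634 m²;  d cosθ + r = +0.1027 m.
|ω_lever| = |0.1076·13.4·+0.1027| / 0.0507634 = 2.9179 rad/s.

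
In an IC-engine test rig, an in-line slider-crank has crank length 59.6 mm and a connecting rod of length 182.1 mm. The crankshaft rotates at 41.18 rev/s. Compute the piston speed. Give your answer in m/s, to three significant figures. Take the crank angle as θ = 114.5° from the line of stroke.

12.0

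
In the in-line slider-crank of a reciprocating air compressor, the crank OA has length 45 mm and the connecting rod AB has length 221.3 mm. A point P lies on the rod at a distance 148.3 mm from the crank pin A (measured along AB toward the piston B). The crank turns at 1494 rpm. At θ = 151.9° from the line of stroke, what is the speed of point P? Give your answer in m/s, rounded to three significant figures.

ω = 156.5 rad/s.  Crank-pin speed |V_A| = rω = 7.0403 m/s, perpendicular to OA.
Rod angle: sinφ = −(r/L) sinθ ⇒ φ = -5.496°; ω_rod = −rω cosθ/√(L²−r²sin²θ) = +28.193 rad/s.
V_P = V_A + ω_rod × AP, with AP = 0.1483 m along the rod.
Components: V_Px = −rω sinθ − a·ω_rod·sinφ = -2.9156 m/s;  V_Py = rω cosθ + a·ω_rod·cosφ = -2.0486 m/s.
|V_P| = √(V_Px² + V_Py²) = 3.5634 m/s.

3.56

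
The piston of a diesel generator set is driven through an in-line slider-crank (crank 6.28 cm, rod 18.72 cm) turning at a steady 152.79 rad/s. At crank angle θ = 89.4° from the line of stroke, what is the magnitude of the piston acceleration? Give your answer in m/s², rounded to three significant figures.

ω = 152.8 rad/s
x(θ) = r cosθ + √(L² − r² sin²θ); with ω constant, a = ω²·d²x/dθ².
d²x/dθ² = −r cosθ − r²(cos2θ)/√u − r⁴ sin²2θ/(4u^{3/2}),  u = L² − r² sin²θ = 0.0311004 m².
Substituting r = 0.0628 m, L = 0.1872 m, θ = 89.4°: d²x/dθ² = +0.0217 m.
a = ω²·d²x/dθ² = (152.8)²·(+0.0217) = +506.59 m/s²;  |a| = 506.59 m/s².

507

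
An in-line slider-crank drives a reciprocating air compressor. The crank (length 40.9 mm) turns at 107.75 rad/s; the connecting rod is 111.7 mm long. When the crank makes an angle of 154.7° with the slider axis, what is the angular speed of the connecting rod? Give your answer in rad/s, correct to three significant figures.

ω = 107.8 rad/s
The rod makes angle φ with the slider axis where L sinφ = r sinθ; differentiating, L cosφ·φ̇ = r ω cosθ.
L cosφ = √(L² − r² sin²θ) = 0.11032 m.
|ω_rod| = r ω |cosθ| / √(L² − r² sin²θ) = 0.0409·107.8·0.90408/0.11032 = 36.114 rad/s.

36.1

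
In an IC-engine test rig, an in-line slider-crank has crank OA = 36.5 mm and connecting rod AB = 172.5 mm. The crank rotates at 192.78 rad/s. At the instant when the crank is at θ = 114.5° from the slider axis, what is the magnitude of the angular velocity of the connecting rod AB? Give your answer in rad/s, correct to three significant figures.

ω = 192.8 rad/s
The rod makes angle φ with the slider axis where L sinφ = r sinθ; differentiating, L cosφ·φ̇ = r ω cosθ.
L cosφ = √(L² − r² sin²θ) = 0.16927 m.
|ω_rod| = r ω |cosθ| / √(L² − r² sin²θ) = 0.0365·192.8·0.41469/0.16927 = 17.238 rad/s.

17.2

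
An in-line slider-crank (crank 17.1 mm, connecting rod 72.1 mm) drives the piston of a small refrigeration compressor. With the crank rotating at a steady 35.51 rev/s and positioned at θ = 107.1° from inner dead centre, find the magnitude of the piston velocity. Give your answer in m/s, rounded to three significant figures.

ω = 2π·35.5 = 223.1 rad/s
For an in-line slider-crank, x = r cosθ + √(L² − r² sin²θ), so v = −rω sinθ·[1 + r cosθ/√(L² − r² sin²θ)].
With r = 0.0171 m, L = 0.0721 m, θ = 107.1°: √(L² − r² sin²θ) = 0.070223 m.
v = −0.0171·223.1·0.95579·[1 + 0.0171·-0.29404/0.070223] = -3.3855 m/s.
|v| = 3.3855 m/s.

3.39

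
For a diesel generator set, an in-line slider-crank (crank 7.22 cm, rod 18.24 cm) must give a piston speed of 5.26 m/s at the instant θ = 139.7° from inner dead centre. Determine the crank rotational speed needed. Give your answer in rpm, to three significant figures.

For an in-line slider-crank, |v_piston| = rω|sinθ|·[1 + r cosθ/√(L² − r² sin²θ)].
With r = 0.0722 m, L = 0.1824 m, θ = 139.7°: the bracketed kinematic factor |dx/dθ| = 0.032114 m.
ω = v/|dx/dθ| = 5.26/0.032114 = 163.79 rad/s.
N = 60ω/(2π) = 1564.1 rpm.

1560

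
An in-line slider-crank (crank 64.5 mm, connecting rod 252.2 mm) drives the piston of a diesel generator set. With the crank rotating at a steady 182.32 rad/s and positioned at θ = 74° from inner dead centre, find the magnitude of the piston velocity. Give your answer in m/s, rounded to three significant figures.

12.1

ω = 182.3 rad/s
For an in-line slider-crank, x = r cosθ + √(L² − r² sin²θ), so v = −rω sinθ·[1 + r cosθ/√(L² − r² sin²θ)].
With r = 0.0645 m, L = 0.2522 m, θ = 74°: √(L² − r² sin²θ) = 0.24446 m.
v = −0.0645·182.3·0.96126·[1 + 0.0645·0.27564/0.24446] = -12.126 m/s.
|v| = 12.126 m/s.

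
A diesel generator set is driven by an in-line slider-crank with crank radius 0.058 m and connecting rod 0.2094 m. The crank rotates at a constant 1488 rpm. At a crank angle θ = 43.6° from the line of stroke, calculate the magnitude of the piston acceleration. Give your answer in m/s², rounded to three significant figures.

ω = 2π·1488/60 = 155.8 rad/s
x(θ) = r cosθ + √(L² − r² sin²θ); with ω constant, a = ω²·d²x/dθ².
d²x/dθ² = −r cosθ − r²(cos2θ)/√u − r⁴ sin²2θ/(4u^{3/2}),  u = L² − r² sin²θ = 0.0422485 m².
Substituting r = 0.058 m, L = 0.2094 m, θ = 43.6°: d²x/dθ² = -0.043126 m.
a = ω²·d²x/dθ² = (155.8)²·(-0.043126) = -1047.1 m/s²;  |a| = 1047.1 m/s².

1050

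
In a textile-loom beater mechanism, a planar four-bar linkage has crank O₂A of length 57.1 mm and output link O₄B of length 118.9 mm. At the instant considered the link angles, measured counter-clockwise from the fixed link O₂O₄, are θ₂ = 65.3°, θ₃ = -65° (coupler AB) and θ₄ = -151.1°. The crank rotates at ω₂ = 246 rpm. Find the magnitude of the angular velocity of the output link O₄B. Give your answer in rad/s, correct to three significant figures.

9.46

ω₂ = 25.76 rad/s (from 246 rpm).
Differentiating the loop-closure r₂e^{iθ₂}+r₃e^{iθ₃}=r₁+r₄e^{iθ₄} gives r₂ω₂e^{iθ₂}+r₃ω₃e^{iθ₃}=r₄ω₄e^{iθ₄}.
Eliminating the other unknown: ω₄ = r₂ω₂ sin(θ₂−θ₃) / [r₄ sin(θ₄−θ₃)].
Numerator sine = +0.76267; denominator sine = -0.99768.
Result = 0.0571·25.76·(+0.76267) / (0.1189·(-0.99768)) = -9.4572 rad/s; magnitude 9.4572 rad/s.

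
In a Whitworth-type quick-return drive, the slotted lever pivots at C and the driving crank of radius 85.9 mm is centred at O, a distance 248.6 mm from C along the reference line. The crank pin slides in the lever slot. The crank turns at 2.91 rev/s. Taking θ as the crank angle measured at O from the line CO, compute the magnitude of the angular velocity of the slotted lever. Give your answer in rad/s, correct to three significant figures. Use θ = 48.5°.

ω = 18.28 rad/s (from 2.91 rev/s).
Crank pin A relative to C: A = (d + r cosθ, r sinθ); lever angle φ = atan2(r sinθ, d + r cosθ).
Differentiating tanφ: φ̇ = rω(d cosθ + r)/(d² + r² + 2dr cosθ).
d² + r² + 2dr cosθ = |CA|² = 0.0974809 m²;  d cosθ + r = +0.25063 m.
|ω_lever| = |0.0859·18.28·+0.25063| / 0.0974809 = 4.0381 rad/s.

4.04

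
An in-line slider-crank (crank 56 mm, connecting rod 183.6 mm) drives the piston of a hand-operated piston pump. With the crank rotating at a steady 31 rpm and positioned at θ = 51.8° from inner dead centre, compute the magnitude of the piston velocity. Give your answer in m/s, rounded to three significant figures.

0.171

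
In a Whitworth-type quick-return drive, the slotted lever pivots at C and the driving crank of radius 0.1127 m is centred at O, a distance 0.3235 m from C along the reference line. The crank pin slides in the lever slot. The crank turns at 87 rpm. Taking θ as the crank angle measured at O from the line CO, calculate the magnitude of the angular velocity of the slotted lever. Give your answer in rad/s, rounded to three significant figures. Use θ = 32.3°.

ω = 9.111 rad/s (from 87 rpm).
Crank pin A relative to C: A = (d + r cosθ, r sinθ); lever angle φ = atan2(r sinθ, d + r cosθ).
Differentiating tanφ: φ̇ = rω(d cosθ + r)/(d² + r² + 2dr cosθ).
d² + r² + 2dr cosθ = |CA|² = 0.178987 m²;  d cosθ + r = +0.38614 m.
|ω_lever| = |0.1127·9.111·+0.38614| / 0.178987 = 2.2151 rad/s.

2.22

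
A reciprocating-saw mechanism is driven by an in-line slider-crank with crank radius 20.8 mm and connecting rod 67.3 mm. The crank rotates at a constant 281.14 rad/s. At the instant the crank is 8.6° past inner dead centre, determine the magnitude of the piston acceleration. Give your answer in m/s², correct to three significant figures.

2110

ω = 281.1 rad/s
x(θ) = r cosθ + √(L² − r² sin²θ); with ω constant, a = ω²·d²x/dθ².
d²x/dθ² = −r cosθ − r²(cos2θ)/√u − r⁴ sin²2θ/(4u^{3/2}),  u = L² − r² sin²θ = 0.00451962 m².
Substituting r = 0.0208 m, L = 0.0673 m, θ = 8.6°: d²x/dθ² = -0.026727 m.
a = ω²·d²x/dθ² = (281.1)²·(-0.026727) = -2112.5 m/s²;  |a| = 2112.5 m/s².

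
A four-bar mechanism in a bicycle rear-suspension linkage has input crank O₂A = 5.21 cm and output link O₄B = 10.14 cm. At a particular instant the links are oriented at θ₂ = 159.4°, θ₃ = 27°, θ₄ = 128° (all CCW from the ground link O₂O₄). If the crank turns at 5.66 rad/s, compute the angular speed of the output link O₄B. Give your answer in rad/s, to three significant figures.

2.19

ω₂ = 5.66 rad/s
Differentiating the loop-closure r₂e^{iθ₂}+r₃e^{iθ₃}=r₁+r₄e^{iθ₄} gives r₂ω₂e^{iθ₂}+r₃ω₃e^{iθ₃}=r₄ω₄e^{iθ₄}.
Eliminating the other unknown: ω₄ = r₂ω₂ sin(θ₂−θ₃) / [r₄ sin(θ₄−θ₃)].
Numerator sine = +0.73846; denominator sine = +0.98163.
Result = 0.0521·5.66·(+0.73846) / (0.1014·(+0.98163)) = +2.1877 rad/s; magnitude 2.1877 rad/s.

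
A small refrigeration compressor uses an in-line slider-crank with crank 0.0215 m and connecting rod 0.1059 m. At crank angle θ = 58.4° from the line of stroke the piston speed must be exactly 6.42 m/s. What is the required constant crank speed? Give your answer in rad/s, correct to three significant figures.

316

For an in-line slider-crank, |v_piston| = rω|sinθ|·[1 + r cosθ/√(L² − r² sin²θ)].
With r = 0.0215 m, L = 0.1059 m, θ = 58.4°: the bracketed kinematic factor |dx/dθ| = 0.02029 m.
ω = v/|dx/dθ| = 6.42/0.02029 = 316.41 rad/s.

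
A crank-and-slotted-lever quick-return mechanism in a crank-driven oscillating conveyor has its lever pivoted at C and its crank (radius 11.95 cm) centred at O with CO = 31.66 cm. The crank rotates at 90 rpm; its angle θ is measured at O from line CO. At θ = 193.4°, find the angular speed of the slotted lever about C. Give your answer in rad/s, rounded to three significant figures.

ω = 9.425 rad/s (from 90 rpm).
Crank pin A relative to C: A = (d + r cosθ, r sinθ); lever angle φ = atan2(r sinθ, d + r cosθ).
Differentiating tanφ: φ̇ = rω(d cosθ + r)/(d² + r² + 2dr cosθ).
d² + r² + 2dr cosθ = |CA|² = 0.0409084 m²;  d cosθ + r = -0.18848 m.
|ω_lever| = |0.1195·9.425·-0.18848| / 0.0409084 = 5.1891 rad/s.

5.19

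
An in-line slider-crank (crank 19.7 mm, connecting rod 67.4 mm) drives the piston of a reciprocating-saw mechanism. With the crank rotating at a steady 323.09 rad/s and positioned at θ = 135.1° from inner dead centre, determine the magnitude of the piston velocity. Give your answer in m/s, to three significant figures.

3.54

ω = 323.1 rad/s
For an in-line slider-crank, x = r cosθ + √(L² − r² sin²θ), so v = −rω sinθ·[1 + r cosθ/√(L² − r² sin²θ)].
With r = 0.0197 m, L = 0.0674 m, θ = 135.1°: √(L² − r² sin²θ) = 0.06595 m.
v = −0.0197·323.1·0.70587·[1 + 0.0197·-0.70834/0.06595] = -3.5422 m/s.
|v| = 3.5422 m/s.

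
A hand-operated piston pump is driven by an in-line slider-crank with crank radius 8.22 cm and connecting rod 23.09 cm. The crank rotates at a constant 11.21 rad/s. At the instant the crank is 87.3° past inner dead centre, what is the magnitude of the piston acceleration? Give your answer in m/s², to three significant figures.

ω = 11.21 rad/s
x(θ) = r cosθ + √(L² − r² sin²θ); with ω constant, a = ω²·d²x/dθ².
d²x/dθ² = −r cosθ − r²(cos2θ)/√u − r⁴ sin²2θ/(4u^{3/2}),  u = L² − r² sin²θ = 0.046573 m².
Substituting r = 0.0822 m, L = 0.2309 m, θ = 87.3°: d²x/dθ² = +0.027288 m.
a = ω²·d²x/dθ² = (11.21)²·(+0.027288) = +3.4292 m/s²;  |a| = 3.4292 m/s².

3.43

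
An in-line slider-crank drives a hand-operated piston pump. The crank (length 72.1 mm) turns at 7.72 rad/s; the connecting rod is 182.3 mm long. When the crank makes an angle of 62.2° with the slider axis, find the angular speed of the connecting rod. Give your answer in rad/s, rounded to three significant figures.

1.52

ω = 7.72 rad/s
The rod makes angle φ with the slider axis where L sinφ = r sinθ; differentiating, L cosφ·φ̇ = r ω cosθ.
L cosφ = √(L² − r² sin²θ) = 0.17078 m.
|ω_rod| = r ω |cosθ| / √(L² − r² sin²θ) = 0.0721·7.72·0.46639/0.17078 = 1.5201 rad/s.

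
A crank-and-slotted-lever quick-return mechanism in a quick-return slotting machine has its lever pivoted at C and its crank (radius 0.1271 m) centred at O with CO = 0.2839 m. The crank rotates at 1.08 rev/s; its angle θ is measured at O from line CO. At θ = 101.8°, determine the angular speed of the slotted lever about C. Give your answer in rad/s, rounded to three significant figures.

0.726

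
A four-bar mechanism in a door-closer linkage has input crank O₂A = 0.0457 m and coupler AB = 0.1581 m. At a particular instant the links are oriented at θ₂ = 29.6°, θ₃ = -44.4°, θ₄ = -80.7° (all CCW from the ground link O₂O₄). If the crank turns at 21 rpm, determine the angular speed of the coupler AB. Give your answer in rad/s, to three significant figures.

1.01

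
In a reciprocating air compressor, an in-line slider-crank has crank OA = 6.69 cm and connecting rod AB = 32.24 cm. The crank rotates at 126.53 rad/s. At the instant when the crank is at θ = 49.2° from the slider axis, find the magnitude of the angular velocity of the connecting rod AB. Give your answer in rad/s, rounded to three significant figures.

17.4

ω = 126.5 rad/s
The rod makes angle φ with the slider axis where L sinφ = r sinθ; differentiating, L cosφ·φ̇ = r ω cosθ.
L cosφ = √(L² − r² sin²θ) = 0.3184 m.
|ω_rod| = r ω |cosθ| / √(L² − r² sin²θ) = 0.0669·126.5·0.65342/0.3184 = 17.372 rad/s.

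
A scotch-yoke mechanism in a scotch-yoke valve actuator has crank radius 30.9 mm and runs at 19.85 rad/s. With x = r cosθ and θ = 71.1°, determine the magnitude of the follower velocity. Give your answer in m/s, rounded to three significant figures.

0.580

ω = 19.85 rad/s
x = r cosθ ⇒ ẋ = −rω sinθ.
|v| = rω|sinθ| = 0.0309·19.85·|sin 71.1°| = 0.5803 m/s.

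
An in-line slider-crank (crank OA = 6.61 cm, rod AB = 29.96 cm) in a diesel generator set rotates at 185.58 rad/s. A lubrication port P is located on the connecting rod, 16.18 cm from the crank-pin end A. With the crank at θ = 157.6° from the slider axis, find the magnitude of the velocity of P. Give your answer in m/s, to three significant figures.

ω = 185.6 rad/s.  Crank-pin speed |V_A| = rω = 12.267 m/s, perpendicular to OA.
Rod angle: sinφ = −(r/L) sinθ ⇒ φ = -4.823°; ω_rod = −rω cosθ/√(L²−r²sin²θ) = +37.989 rad/s.
V_P = V_A + ω_rod × AP, with AP = 0.1618 m along the rod.
Components: V_Px = −rω sinθ − a·ω_rod·sinφ = -4.1578 m/s;  V_Py = rω cosθ + a·ω_rod·cosφ = -5.2164 m/s.
|V_P| = √(V_Px² + V_Py²) = 6.6706 m/s.

6.67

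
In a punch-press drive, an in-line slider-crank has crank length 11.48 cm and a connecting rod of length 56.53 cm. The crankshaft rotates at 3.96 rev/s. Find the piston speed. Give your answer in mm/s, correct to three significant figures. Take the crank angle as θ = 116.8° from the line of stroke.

2310

ω = 2π·3.96 = 24.88 rad/s
For an in-line slider-crank, x = r cosθ + √(L² − r² sin²θ), so v = −rω sinθ·[1 + r cosθ/√(L² − r² sin²θ)].
With r = 0.1148 m, L = 0.5653 m, θ = 116.8°: √(L² − r² sin²θ) = 0.55594 m.
v = −0.1148·24.88·0.89259·[1 + 0.1148·-0.45088/0.55594] = -2.3122 m/s.
|v| = 2.3122 m/s = 2312.2 mm/s.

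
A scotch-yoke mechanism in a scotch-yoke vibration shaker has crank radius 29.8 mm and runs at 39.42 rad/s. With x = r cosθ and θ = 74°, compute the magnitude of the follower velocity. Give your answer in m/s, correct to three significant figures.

1.13

ω = 39.42 rad/s
x = r cosθ ⇒ ẋ = −rω sinθ.
|v| = rω|sinθ| = 0.0298·39.42·|sin 74°| = 1.1292 m/s.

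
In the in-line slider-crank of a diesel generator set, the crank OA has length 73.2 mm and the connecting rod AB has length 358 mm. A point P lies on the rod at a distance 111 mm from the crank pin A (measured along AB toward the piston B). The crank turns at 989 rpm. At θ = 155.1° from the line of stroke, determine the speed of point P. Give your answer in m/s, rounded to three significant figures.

ω = 103.6 rad/s.  Crank-pin speed |V_A| = rω = 7.5812 m/s, perpendicular to OA.
Rod angle: sinφ = −(r/L) sinθ ⇒ φ = -4.939°; ω_rod = −rω cosθ/√(L²−r²sin²θ) = +19.28 rad/s.
V_P = V_A + ω_rod × AP, with AP = 0.111 m along the rod.
Components: V_Px = −rω sinθ − a·ω_rod·sinφ = -3.0077 m/s;  V_Py = rω cosθ + a·ω_rod·cosφ = -4.7444 m/s.
|V_P| = √(V_Px² + V_Py²) = 5.6174 m/s.

5.62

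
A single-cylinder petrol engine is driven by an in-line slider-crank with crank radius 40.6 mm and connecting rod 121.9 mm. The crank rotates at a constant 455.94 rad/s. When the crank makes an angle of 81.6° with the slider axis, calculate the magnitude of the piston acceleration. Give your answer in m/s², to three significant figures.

1610

ω = 455.9 rad/s
x(θ) = r cosθ + √(L² − r² sin²θ); with ω constant, a = ω²·d²x/dθ².
d²x/dθ² = −r cosθ − r²(cos2θ)/√u − r⁴ sin²2θ/(4u^{3/2}),  u = L² − r² sin²θ = 0.0132464 m².
Substituting r = 0.0406 m, L = 0.1219 m, θ = 81.6°: d²x/dθ² = +0.0077425 m.
a = ω²·d²x/dθ² = (455.9)²·(+0.0077425) = +1609.5 m/s²;  |a| = 1609.5 m/s².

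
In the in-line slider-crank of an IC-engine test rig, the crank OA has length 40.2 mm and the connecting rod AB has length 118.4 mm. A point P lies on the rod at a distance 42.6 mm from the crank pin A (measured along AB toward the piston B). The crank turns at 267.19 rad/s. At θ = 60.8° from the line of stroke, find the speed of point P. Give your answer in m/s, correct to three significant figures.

10.5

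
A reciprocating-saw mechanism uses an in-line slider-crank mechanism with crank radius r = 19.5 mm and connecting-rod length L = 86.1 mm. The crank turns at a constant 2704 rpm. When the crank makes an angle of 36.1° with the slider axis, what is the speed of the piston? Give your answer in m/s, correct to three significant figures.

ω = 2π·2704/60 = 283.2 rad/s
For an in-line slider-crank, x = r cosθ + √(L² − r² sin²θ), so v = −rω sinθ·[1 + r cosθ/√(L² − r² sin²θ)].
With r = 0.0195 m, L = 0.0861 m, θ = 36.1°: √(L² − r² sin²θ) = 0.08533 m.
v = −0.0195·283.2·0.58920·[1 + 0.0195·0.80799/0.08533] = -3.8541 m/s.
|v| = 3.8541 m/s.

3.85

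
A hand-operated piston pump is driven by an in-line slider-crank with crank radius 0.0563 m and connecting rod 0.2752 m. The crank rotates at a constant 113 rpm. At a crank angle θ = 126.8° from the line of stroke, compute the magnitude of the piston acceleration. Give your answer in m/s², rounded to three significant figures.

ω = 2π·113/60 = 11.83 rad/s
x(θ) = r cosθ + √(L² − r² sin²θ); with ω constant, a = ω²·d²x/dθ².
d²x/dθ² = −r cosθ − r²(cos2θ)/√u − r⁴ sin²2θ/(4u^{3/2}),  u = L² − r² sin²θ = 0.0737027 m².
Substituting r = 0.0563 m, L = 0.2752 m, θ = 126.8°: d²x/dθ² = +0.036906 m.
a = ω²·d²x/dθ² = (11.83)²·(+0.036906) = +5.1679 m/s²;  |a| = 5.1679 m/s².

5.17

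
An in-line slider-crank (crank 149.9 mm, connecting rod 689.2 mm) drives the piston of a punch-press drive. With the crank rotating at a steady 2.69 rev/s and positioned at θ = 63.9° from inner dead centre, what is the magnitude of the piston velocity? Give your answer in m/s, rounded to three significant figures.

ω = 2π·2.69 = 16.9 rad/s
For an in-line slider-crank, x = r cosθ + √(L² − r² sin²θ), so v = −rω sinθ·[1 + r cosθ/√(L² − r² sin²θ)].
With r = 0.1499 m, L = 0.6892 m, θ = 63.9°: √(L² − r² sin²θ) = 0.67593 m.
v = −0.1499·16.9·0.89803·[1 + 0.1499·0.43994/0.67593] = -2.4972 m/s.
|v| = 2.4972 m/s.

2.50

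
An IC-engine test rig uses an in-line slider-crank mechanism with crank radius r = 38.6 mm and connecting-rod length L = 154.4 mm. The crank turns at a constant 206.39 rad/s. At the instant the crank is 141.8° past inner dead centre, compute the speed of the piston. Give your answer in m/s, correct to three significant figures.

3.95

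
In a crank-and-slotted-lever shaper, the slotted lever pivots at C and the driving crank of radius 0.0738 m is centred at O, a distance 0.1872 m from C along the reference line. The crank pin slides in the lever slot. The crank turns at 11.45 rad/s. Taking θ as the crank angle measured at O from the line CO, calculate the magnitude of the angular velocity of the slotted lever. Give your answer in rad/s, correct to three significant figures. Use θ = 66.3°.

ω = 11.45 rad/s
Crank pin A relative to C: A = (d + r cosθ, r sinθ); lever angle φ = atan2(r sinθ, d + r cosθ).
Differentiating tanφ: φ̇ = rω(d cosθ + r)/(d² + r² + 2dr cosθ).
d² + r² + 2dr cosθ = |CA|² = 0.0515964 m²;  d cosθ + r = +0.14904 m.
|ω_lever| = |0.0738·11.45·+0.14904| / 0.0515964 = 2.4409 rad/s.

2.44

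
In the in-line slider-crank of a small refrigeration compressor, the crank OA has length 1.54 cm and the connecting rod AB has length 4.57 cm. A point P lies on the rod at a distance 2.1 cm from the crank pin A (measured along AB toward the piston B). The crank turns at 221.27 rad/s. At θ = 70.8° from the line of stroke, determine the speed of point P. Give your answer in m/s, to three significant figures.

3.44

ω = 221.3 rad/s.  Crank-pin speed |V_A| = rω = 3.4076 m/s, perpendicular to OA.
Rod angle: sinφ = −(r/L) sinθ ⇒ φ = -18.556°; ω_rod = −rω cosθ/√(L²−r²sin²θ) = -25.866 rad/s.
V_P = V_A + ω_rod × AP, with AP = 0.021 m along the rod.
Components: V_Px = −rω sinθ − a·ω_rod·sinφ = -3.3909 m/s;  V_Py = rω cosθ + a·ω_rod·cosφ = +0.60568 m/s.
|V_P| = √(V_Px² + V_Py²) = 3.4445 m/s.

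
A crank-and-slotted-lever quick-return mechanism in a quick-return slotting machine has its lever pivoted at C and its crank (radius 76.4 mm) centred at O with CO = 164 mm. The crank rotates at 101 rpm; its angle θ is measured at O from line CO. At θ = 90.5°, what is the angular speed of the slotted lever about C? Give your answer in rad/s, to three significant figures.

ω = 10.58 rad/s (from 101 rpm).
Crank pin A relative to C: A = (d + r cosθ, r sinθ); lever angle φ = atan2(r sinθ, d + r cosθ).
Differentiating tanφ: φ̇ = rω(d cosθ + r)/(d² + r² + 2dr cosθ).
d² + r² + 2dr cosθ = |CA|² = 0.0325143 m²;  d cosθ + r = +0.074969 m.
|ω_lever| = |0.0764·10.58·+0.074969| / 0.0325143 = 1.8632 rad/s.

1.86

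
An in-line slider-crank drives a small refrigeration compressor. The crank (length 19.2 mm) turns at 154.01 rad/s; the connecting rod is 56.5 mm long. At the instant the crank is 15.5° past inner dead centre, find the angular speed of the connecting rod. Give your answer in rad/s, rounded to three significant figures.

50.6

ω = 154 rad/s
The rod makes angle φ with the slider axis where L sinφ = r sinθ; differentiating, L cosφ·φ̇ = r ω cosθ.
L cosφ = √(L² − r² sin²θ) = 0.056267 m.
|ω_rod| = r ω |cosθ| / √(L² − r² sin²θ) = 0.0192·154·0.96363/0.056267 = 50.642 rad/s.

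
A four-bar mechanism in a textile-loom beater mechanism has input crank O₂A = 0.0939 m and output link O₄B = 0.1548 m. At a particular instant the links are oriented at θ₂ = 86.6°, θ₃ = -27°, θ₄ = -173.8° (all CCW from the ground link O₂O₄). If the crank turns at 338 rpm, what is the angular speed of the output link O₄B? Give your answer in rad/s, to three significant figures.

35.9

ω₂ = 35.4 rad/s (from 338 rpm).
Differentiating the loop-closure r₂e^{iθ₂}+r₃e^{iθ₃}=r₁+r₄e^{iθ₄} gives r₂ω₂e^{iθ₂}+r₃ω₃e^{iθ₃}=r₄ω₄e^{iθ₄}.
Eliminating the other unknown: ω₄ = r₂ω₂ sin(θ₂−θ₃) / [r₄ sin(θ₄−θ₃)].
Numerator sine = +0.91636; denominator sine = -0.54756.
Result = 0.0939·35.4·(+0.91636) / (0.1548·(-0.54756)) = -35.931 rad/s; magnitude 35.931 rad/s.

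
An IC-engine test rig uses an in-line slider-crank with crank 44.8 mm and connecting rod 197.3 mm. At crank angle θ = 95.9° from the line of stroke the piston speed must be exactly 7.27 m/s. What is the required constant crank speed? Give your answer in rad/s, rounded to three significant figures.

167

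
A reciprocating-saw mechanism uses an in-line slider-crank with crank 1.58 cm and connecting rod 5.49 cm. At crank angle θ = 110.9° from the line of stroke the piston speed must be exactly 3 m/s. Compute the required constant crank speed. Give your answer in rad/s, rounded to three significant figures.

227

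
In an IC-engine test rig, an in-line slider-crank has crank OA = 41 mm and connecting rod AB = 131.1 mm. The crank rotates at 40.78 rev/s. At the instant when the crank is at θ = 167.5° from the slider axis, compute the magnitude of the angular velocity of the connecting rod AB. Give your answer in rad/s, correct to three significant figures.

ω = 256.2 rad/s (converted from 40.78 rev/s).
The rod makes angle φ with the slider axis where L sinφ = r sinθ; differentiating, L cosφ·φ̇ = r ω cosθ.
L cosφ = √(L² − r² sin²θ) = 0.1308 m.
|ω_rod| = r ω |cosθ| / √(L² − r² sin²θ) = 0.041·256.2·0.97630/0.1308 = 78.413 rad/s.

78.4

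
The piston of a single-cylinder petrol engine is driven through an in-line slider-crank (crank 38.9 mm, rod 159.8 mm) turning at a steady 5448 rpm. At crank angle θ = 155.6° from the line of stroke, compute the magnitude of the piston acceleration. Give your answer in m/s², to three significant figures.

ω = 2π·5448/60 = 570.5 rad/s
x(θ) = r cosθ + √(L² − r² sin²θ); with ω constant, a = ω²·d²x/dθ².
d²x/dθ² = −r cosθ − r²(cos2θ)/√u − r⁴ sin²2θ/(4u^{3/2}),  u = L² − r² sin²θ = 0.0252778 m².
Substituting r = 0.0389 m, L = 0.1598 m, θ = 155.6°: d²x/dθ² = +0.029076 m.
a = ω²·d²x/dθ² = (570.5)²·(+0.029076) = +9463.7 m/s²;  |a| = 9463.7 m/s².

9460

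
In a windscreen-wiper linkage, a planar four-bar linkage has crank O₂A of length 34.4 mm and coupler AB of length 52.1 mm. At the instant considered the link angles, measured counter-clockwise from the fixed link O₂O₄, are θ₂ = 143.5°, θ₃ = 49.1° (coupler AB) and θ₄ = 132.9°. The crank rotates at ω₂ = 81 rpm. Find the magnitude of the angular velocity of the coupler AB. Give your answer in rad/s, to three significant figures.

1.04

ω₂ = 8.482 rad/s (from 81 rpm).
Differentiating the loop-closure r₂e^{iθ₂}+r₃e^{iθ₃}=r₁+r₄e^{iθ₄} gives r₂ω₂e^{iθ₂}+r₃ω₃e^{iθ₃}=r₄ω₄e^{iθ₄}.
Eliminating the other unknown: ω₃ = r₂ω₂ sin(θ₄−θ₂) / [r₃ sin(θ₃−θ₄)].
Numerator sine = -0.18395; denominator sine = -0.99415.
Result = 0.0344·8.482·(-0.18395) / (0.0521·(-0.99415)) = +1.0363 rad/s; magnitude 1.0363 rad/s.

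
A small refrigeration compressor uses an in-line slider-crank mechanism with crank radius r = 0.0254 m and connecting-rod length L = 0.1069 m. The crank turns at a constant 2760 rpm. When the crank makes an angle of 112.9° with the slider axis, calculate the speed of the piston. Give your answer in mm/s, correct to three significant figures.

ω = 2π·2760/60 = 289 rad/s
For an in-line slider-crank, x = r cosθ + √(L² − r² sin²θ), so v = −rω sinθ·[1 + r cosθ/√(L² − r² sin²θ)].
With r = 0.0254 m, L = 0.1069 m, θ = 112.9°: √(L² − r² sin²θ) = 0.10431 m.
v = −0.0254·289·0.92119·[1 + 0.0254·-0.38912/0.10431] = -6.1219 m/s.
|v| = 6.1219 m/s = 6121.9 mm/s.

6120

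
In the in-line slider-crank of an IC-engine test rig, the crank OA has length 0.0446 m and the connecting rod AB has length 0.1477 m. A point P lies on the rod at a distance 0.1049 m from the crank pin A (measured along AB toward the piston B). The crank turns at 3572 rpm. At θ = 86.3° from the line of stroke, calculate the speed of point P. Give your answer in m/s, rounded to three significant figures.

ω = 374.1 rad/s.  Crank-pin speed |V_A| = rω = 16.683 m/s, perpendicular to OA.
Rod angle: sinφ = −(r/L) sinθ ⇒ φ = -17.538°; ω_rod = −rω cosθ/√(L²−r²sin²θ) = -7.6444 rad/s.
V_P = V_A + ω_rod × AP, with AP = 0.1049 m along the rod.
Components: V_Px = −rω sinθ − a·ω_rod·sinφ = -16.89 m/s;  V_Py = rω cosθ + a·ω_rod·cosφ = +0.31197 m/s.
|V_P| = √(V_Px² + V_Py²) = 16.893 m/s.

16.9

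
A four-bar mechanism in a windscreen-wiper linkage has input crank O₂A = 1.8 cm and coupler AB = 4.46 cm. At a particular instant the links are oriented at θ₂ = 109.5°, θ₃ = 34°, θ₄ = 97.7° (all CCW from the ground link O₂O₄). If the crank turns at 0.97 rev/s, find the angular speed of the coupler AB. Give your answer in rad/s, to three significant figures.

ω₂ = 6.095 rad/s (from 0.97 rev/s).
Differentiating the loop-closure r₂e^{iθ₂}+r₃e^{iθ₃}=r₁+r₄e^{iθ₄} gives r₂ω₂e^{iθ₂}+r₃ω₃e^{iθ₃}=r₄ω₄e^{iθ₄}.
Eliminating the other unknown: ω₃ = r₂ω₂ sin(θ₄−θ₂) / [r₃ sin(θ₃−θ₄)].
Numerator sine = -0.20450; denominator sine = -0.89649.
Result = 0.018·6.095·(-0.20450) / (0.0446·(-0.89649)) = +0.56109 rad/s; magnitude 0.56109 rad/s.

0.561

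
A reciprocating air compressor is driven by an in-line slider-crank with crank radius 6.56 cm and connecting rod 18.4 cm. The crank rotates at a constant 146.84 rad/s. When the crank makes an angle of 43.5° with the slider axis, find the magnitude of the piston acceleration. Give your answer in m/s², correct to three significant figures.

1070

ω = 146.8 rad/s
x(θ) = r cosθ + √(L² − r² sin²θ); with ω constant, a = ω²·d²x/dθ².
d²x/dθ² = −r cosθ − r²(cos2θ)/√u − r⁴ sin²2θ/(4u^{3/2}),  u = L² − r² sin²θ = 0.0318169 m².
Substituting r = 0.0656 m, L = 0.184 m, θ = 43.5°: d²x/dθ² = -0.049661 m.
a = ω²·d²x/dθ² = (146.8)²·(-0.049661) = -1070.8 m/s²;  |a| = 1070.8 m/s².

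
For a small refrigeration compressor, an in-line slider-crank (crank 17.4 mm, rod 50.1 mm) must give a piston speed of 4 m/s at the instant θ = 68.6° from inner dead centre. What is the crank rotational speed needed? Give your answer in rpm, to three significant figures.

For an in-line slider-crank, |v_piston| = rω|sinθ|·[1 + r cosθ/√(L² − r² sin²θ)].
With r = 0.0174 m, L = 0.0501 m, θ = 68.6°: the bracketed kinematic factor |dx/dθ| = 0.01837 m.
ω = v/|dx/dθ| = 4/0.01837 = 217.75 rad/s.
N = 60ω/(2π) = 2079.3 rpm.

2080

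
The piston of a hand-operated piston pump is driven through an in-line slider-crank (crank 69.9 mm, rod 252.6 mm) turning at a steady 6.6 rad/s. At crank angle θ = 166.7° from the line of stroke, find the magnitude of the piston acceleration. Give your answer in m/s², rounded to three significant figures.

ω = 6.6 rad/s
x(θ) = r cosθ + √(L² − r² sin²θ); with ω constant, a = ω²·d²x/dθ².
d²x/dθ² = −r cosθ − r²(cos2θ)/√u − r⁴ sin²2θ/(4u^{3/2}),  u = L² − r² sin²θ = 0.0635482 m².
Substituting r = 0.0699 m, L = 0.2526 m, θ = 166.7°: d²x/dθ² = +0.05062 m.
a = ω²·d²x/dθ² = (6.6)²·(+0.05062) = +2.205 m/s²;  |a| = 2.205 m/s².

2.21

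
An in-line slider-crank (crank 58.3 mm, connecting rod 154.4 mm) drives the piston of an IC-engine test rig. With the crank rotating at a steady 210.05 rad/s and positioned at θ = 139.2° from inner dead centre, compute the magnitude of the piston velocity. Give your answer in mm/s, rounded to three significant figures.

ω = 210.1 rad/s
For an in-line slider-crank, x = r cosθ + √(L² − r² sin²θ), so v = −rω sinθ·[1 + r cosθ/√(L² − r² sin²θ)].
With r = 0.0583 m, L = 0.1544 m, θ = 139.2°: √(L² − r² sin²θ) = 0.14963 m.
v = −0.0583·210.1·0.65342·[1 + 0.0583·-0.75700/0.14963] = -5.6416 m/s.
|v| = 5.6416 m/s = 5641.6 mm/s.

5640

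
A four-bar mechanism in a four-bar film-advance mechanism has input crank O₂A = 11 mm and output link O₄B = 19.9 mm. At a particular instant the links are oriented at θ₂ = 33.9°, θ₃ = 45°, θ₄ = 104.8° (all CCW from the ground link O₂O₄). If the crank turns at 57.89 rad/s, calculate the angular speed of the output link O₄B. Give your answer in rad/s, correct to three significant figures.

ω₂ = 57.89 rad/s
Differentiating the loop-closure r₂e^{iθ₂}+r₃e^{iθ₃}=r₁+r₄e^{iθ₄} gives r₂ω₂e^{iθ₂}+r₃ω₃e^{iθ₃}=r₄ω₄e^{iθ₄}.
Eliminating the other unknown: ω₄ = r₂ω₂ sin(θ₂−θ₃) / [r₄ sin(θ₄−θ₃)].
Numerator sine = -0.19252; denominator sine = +0.86427.
Result = 0.011·57.89·(-0.19252) / (0.0199·(+0.86427)) = -7.1281 rad/s; magnitude 7.1281 rad/s.

7.13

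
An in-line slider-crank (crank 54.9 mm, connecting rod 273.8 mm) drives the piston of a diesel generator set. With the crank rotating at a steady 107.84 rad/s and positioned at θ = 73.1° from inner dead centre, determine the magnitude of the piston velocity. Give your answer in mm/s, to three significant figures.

6000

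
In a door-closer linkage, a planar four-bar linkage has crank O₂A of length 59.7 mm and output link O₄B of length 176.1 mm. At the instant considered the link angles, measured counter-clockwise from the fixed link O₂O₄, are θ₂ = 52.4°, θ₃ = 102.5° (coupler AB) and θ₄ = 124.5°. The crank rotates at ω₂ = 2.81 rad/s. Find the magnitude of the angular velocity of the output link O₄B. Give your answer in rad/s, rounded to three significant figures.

1.95

ω₂ = 2.81 rad/s
Differentiating the loop-closure r₂e^{iθ₂}+r₃e^{iθ₃}=r₁+r₄e^{iθ₄} gives r₂ω₂e^{iθ₂}+r₃ω₃e^{iθ₃}=r₄ω₄e^{iθ₄}.
Eliminating the other unknown: ω₄ = r₂ω₂ sin(θ₂−θ₃) / [r₄ sin(θ₄−θ₃)].
Numerator sine = -0.76717; denominator sine = +0.37461.
Result = 0.0597·2.81·(-0.76717) / (0.1761·(+0.37461)) = -1.9509 rad/s; magnitude 1.9509 rad/s.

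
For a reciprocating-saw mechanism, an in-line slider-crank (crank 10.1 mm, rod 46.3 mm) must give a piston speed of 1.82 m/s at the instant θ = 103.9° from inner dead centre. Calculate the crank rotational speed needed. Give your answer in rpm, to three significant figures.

For an in-line slider-crank, |v_piston| = rω|sinθ|·[1 + r cosθ/√(L² − r² sin²θ)].
With r = 0.0101 m, L = 0.0463 m, θ = 103.9°: the bracketed kinematic factor |dx/dθ| = 0.0092785 m.
ω = v/|dx/dθ| = 1.82/0.0092785 = 196.15 rad/s.
N = 60ω/(2π) = 1873.1 rpm.

1870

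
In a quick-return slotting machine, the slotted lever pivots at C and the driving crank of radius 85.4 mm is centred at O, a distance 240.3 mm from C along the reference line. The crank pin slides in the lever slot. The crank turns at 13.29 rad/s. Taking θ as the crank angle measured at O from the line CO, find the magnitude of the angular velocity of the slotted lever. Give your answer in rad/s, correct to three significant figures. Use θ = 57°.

2.81

ω = 13.29 rad/s
Crank pin A relative to C: A = (d + r cosθ, r sinθ); lever angle φ = atan2(r sinθ, d + r cosθ).
Differentiating tanφ: φ̇ = rω(d cosθ + r)/(d² + r² + 2dr cosθ).
d² + r² + 2dr cosθ = |CA|² = 0.087391 m²;  d cosθ + r = +0.21628 m.
|ω_lever| = |0.0854·13.29·+0.21628| / 0.087391 = 2.8088 rad/s.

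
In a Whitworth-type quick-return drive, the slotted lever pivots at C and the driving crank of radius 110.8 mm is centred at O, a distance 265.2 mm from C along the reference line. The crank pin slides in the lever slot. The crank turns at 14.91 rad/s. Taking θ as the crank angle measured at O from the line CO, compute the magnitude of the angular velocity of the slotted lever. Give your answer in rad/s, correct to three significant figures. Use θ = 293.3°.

3.37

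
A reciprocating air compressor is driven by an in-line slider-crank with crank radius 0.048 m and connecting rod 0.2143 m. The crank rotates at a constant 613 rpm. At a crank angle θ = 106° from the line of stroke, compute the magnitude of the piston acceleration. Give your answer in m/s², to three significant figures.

92.8

ω = 2π·613/60 = 64.19 rad/s
x(θ) = r cosθ + √(L² − r² sin²θ); with ω constant, a = ω²·d²x/dθ².
d²x/dθ² = −r cosθ − r²(cos2θ)/√u − r⁴ sin²2θ/(4u^{3/2}),  u = L² − r² sin²θ = 0.0437955 m².
Substituting r = 0.048 m, L = 0.2143 m, θ = 106°: d²x/dθ² = +0.022527 m.
a = ω²·d²x/dθ² = (64.19)²·(+0.022527) = +92.827 m/s²;  |a| = 92.827 m/s².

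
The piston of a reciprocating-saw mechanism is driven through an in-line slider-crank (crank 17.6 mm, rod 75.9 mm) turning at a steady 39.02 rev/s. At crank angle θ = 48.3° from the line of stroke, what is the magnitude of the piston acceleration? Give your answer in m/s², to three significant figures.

679

ω = 2π·39 = 245.2 rad/s
x(θ) = r cosθ + √(L² − r² sin²θ); with ω constant, a = ω²·d²x/dθ².
d²x/dθ² = −r cosθ − r²(cos2θ)/√u − r⁴ sin²2θ/(4u^{3/2}),  u = L² − r² sin²θ = 0.00558813 m².
Substituting r = 0.0176 m, L = 0.0759 m, θ = 48.3°: d²x/dθ² = -0.011288 m.
a = ω²·d²x/dθ² = (245.2)²·(-0.011288) = -678.53 m/s²;  |a| = 678.53 m/s².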